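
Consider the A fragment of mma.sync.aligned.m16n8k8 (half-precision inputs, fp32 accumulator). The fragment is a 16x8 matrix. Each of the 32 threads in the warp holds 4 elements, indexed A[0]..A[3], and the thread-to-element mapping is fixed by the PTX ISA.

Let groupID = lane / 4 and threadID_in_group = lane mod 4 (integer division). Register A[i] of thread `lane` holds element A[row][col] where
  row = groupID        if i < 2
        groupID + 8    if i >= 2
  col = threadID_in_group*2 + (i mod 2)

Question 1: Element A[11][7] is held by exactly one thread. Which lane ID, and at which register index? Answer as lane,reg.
r: 11->gid=3,r8=1  c: 7->tid=3,i&1=1
L=3*4+3=15  i=1*2+1=3

15,3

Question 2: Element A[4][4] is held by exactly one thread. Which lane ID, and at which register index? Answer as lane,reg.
r=4→G=4,rhi=0  c=4→T=2,p=0
L=4*4+2=18  i=0*2+0=0

18,0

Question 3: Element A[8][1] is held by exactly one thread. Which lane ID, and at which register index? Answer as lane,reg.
0,3

r=8⇒gr=0,Rb=1  c=1⇒th=0,odd=1
L=0*4+0=0  i=1*2+1=3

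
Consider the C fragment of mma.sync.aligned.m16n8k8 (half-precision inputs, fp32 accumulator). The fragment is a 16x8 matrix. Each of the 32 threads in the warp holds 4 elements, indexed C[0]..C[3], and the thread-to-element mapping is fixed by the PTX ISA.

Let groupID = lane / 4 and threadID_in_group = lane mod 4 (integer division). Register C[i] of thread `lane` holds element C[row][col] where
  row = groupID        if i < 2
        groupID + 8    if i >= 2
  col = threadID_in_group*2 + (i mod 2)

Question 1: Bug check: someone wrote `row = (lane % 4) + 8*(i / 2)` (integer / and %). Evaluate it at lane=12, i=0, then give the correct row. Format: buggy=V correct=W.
buggy=0 correct=3

`(lane % 4) + 8*(i / 2)`[12,0]->0
12: gid=3,tid=0
[0] (3+0,0*2+0) = (3,0)
row: 0 vs 3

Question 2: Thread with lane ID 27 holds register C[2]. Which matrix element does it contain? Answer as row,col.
L=27->g=27>>2=6, t=27&3=3
[2]->row 6+8=14  col 3·2+0=6

14,6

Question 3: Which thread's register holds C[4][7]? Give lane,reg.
r=4⇒gr=4,Rb=0  c=7⇒th=3,odd=1
L=4*4+3=19  i=0*2+1=1

19,1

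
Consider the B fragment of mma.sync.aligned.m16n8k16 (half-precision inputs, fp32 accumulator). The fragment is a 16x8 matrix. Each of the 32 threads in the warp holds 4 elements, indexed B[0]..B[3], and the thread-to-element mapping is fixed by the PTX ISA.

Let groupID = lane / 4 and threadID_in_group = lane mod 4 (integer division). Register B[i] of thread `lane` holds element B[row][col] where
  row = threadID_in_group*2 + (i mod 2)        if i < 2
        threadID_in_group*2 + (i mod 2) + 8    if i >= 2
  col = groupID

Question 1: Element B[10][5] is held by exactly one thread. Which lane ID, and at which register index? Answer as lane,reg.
21,2

c=5→G=5  r=10→rhi=1,T=1,p=0
L=5*4+1=21  i=1*2+0=2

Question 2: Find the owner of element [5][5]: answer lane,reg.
c: 5->gid=5  r: 5->r8=0,tid=2,i&1=1
L=5*4+2=22  i=0*2+1=1

22,1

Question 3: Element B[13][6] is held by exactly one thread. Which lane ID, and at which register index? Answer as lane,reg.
26,3

c=6->g=6  r=13->rb=1,t=2,b0=1
L=6*4+2=26  i=1*2+1=3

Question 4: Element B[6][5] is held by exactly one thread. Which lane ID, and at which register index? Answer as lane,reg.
c=5→G=5  r=6→rhi=0,T=3,p=0
L=5*4+3=23  i=0*2+0=0

23,0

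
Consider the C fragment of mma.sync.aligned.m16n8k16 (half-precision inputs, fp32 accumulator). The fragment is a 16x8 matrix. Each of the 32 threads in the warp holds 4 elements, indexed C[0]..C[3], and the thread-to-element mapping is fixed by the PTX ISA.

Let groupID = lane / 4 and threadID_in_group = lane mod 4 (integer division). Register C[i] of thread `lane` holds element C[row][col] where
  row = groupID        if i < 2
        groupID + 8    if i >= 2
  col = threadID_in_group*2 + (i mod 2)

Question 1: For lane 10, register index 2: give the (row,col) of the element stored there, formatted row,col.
10,4

lane 10→10/4=2, 10 mod 4=2
i=2  r:2+8→10  c:2·2+0→4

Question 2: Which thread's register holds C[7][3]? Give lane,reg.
29,1

r=7⇒gr=7,Rb=0  c=3⇒th=1,odd=1
L=7*4+1=29  i=0*2+1=1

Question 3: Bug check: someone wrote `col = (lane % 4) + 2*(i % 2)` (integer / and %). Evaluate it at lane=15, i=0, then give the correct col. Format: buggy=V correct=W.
`(lane % 4) + 2*(i % 2)`[15,0]→3
L=15→G=15>>2=3, T=15&3=3
[0]→row 3+0=3  col 3·2+0=6
col: 3 vs 6

buggy=3 correct=6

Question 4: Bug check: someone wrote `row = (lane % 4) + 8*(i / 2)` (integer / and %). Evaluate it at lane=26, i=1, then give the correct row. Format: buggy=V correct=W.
`(lane % 4) + 8*(i / 2)`[26,1]⇒2
26: gr=6,th=2
[1] (6+0,2*2+1) = (6,5)
row: 2 vs 6

buggy=2 correct=6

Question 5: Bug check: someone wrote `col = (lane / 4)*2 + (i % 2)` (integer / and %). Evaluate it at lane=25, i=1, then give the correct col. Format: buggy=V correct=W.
buggy=13 correct=3

`(lane / 4)*2 + (i % 2)`[25,1]⇒13
L=25⇒gr=25>>2=6, th=25&3=1
[1]⇒row 6+0=6  col 1·2+1=3
col: 13 vs 3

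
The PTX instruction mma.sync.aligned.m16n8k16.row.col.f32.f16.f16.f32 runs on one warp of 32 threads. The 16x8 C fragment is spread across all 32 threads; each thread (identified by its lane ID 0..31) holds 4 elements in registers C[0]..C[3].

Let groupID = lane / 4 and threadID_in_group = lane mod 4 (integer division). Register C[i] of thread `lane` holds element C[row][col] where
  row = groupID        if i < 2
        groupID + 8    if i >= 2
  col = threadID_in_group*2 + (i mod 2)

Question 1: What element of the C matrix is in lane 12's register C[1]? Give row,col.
12: grp=3,tig=0
[1] (3+0,0*2+1) = (3,1)

3,1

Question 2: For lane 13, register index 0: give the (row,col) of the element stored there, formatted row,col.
13: grp=3,tig=1
[0] (3+0,1*2+0) = (3,2)

3,2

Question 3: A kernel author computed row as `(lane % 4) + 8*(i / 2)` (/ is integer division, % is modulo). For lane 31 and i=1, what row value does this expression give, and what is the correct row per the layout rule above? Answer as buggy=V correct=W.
buggy=3 correct=7

`(lane % 4) + 8*(i / 2)`[31,1]→3
lane 31→31/4=7, 31 mod 4=3
i=1  r:7+0→7  c:2·3+1→7
row: 3 vs 7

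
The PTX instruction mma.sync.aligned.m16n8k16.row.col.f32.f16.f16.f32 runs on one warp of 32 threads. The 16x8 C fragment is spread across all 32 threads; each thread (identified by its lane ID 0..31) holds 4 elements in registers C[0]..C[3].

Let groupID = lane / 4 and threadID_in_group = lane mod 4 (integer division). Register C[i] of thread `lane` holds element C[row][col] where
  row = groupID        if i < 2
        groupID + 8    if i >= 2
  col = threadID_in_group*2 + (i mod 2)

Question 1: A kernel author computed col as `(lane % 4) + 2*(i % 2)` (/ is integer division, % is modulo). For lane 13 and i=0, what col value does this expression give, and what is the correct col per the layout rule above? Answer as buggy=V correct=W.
`(lane % 4) + 2*(i % 2)`[13,0]=>1
13: grp=3,tig=1
[0] (3+0,1*2+0) = (3,2)
col: 1 vs 2

buggy=1 correct=2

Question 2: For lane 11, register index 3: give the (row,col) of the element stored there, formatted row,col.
10,7

lane 11->11/4=2, 11 mod 4=3
i=3  r:2+8->10  c:2·3+1->7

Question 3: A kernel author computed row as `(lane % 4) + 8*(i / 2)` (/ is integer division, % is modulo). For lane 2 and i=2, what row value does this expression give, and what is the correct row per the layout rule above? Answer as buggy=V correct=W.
`(lane % 4) + 8*(i / 2)`[2,2]→10
L=2→G=2>>2=0, T=2&3=2
[2]→row 0+8=8  col 2·2+0=4
row: 10 vs 8

buggy=10 correct=8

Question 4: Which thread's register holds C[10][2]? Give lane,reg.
9,2

r: 10->gid=2,r8=1  c: 2->tid=1,i&1=0
L=2*4+1=9  i=1*2+0=2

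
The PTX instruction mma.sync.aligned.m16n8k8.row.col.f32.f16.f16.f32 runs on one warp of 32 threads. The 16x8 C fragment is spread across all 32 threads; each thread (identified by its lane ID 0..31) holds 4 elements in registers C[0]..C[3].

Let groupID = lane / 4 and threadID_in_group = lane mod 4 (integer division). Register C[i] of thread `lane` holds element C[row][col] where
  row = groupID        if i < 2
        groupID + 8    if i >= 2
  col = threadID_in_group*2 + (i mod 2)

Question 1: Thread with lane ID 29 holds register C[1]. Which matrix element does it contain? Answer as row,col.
7,3

L=29→G=29>>2=7, T=29&3=1
[1]→row 7+0=7  col 1·2+1=3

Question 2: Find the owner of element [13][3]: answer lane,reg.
r=13->g=5,rb=1  c=3->t=1,b0=1
L=5*4+1=21  i=1*2+1=3

21,3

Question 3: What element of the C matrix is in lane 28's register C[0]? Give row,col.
lane 28->28/4=7, 28 mod 4=0
i=0  r:7+0->7  c:2·0+0->0

7,0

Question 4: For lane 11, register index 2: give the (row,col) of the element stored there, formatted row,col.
10,6

lane 11: G=2 (11/4), T=3 (11%4)
i=2: r=2+8=10, c=3*2+0=6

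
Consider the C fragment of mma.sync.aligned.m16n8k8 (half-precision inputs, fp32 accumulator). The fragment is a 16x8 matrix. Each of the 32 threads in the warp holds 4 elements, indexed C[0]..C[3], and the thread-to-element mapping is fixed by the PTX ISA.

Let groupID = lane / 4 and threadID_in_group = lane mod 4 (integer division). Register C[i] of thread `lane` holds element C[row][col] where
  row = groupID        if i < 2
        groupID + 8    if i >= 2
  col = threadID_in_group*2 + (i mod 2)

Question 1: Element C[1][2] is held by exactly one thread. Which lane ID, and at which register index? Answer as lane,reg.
r=1→G=1,rhi=0  c=2→T=1,p=0
L=1*4+1=5  i=0*2+0=0

5,0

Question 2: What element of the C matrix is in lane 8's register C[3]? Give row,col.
10,1

lane 8→8/4=2, 8 mod 4=0
i=3  r:2+8→10  c:2·0+1→1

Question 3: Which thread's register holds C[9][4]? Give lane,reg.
6,2

r=9⇒gr=1,Rb=1  c=4⇒th=2,odd=0
L=1*4+2=6  i=1*2+0=2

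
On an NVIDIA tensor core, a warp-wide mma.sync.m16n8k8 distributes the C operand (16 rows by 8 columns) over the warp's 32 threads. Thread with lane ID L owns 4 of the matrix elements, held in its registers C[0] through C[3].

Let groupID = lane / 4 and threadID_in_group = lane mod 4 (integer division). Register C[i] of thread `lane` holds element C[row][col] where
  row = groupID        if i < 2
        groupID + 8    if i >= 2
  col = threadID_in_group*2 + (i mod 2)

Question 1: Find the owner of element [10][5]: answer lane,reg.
10,3

r=10→G=2,rhi=1  c=5→T=2,p=1
L=2*4+2=10  i=1*2+1=3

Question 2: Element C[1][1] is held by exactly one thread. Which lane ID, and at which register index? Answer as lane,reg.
4,1

r=1->g=1,rb=0  c=1->t=0,b0=1
L=1*4+0=4  i=0*2+1=1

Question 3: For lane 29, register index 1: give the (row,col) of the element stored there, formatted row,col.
29: grp=7,tig=1
[1] (7+0,1*2+1) = (7,3)

7,3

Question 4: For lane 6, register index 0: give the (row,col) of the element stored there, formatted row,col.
1,4

L=6->gid=6>>2=1, tid=6&3=2
[0]->row 1+0=1  col 2·2+0=4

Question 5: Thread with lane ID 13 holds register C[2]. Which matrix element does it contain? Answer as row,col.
lane 13: gr=3 (13/4), th=1 (13%4)
i=2: r=3+8=11, c=1*2+0=2

11,2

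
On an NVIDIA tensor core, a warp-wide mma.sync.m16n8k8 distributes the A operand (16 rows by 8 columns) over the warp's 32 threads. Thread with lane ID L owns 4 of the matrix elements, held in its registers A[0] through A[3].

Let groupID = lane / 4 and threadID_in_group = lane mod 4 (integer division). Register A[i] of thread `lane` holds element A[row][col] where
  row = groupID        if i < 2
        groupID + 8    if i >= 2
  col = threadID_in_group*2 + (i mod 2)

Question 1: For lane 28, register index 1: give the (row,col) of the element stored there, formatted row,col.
7,1

lane 28: gid=7 (28/4), tid=0 (28%4)
i=1: r=7+0=7, c=0*2+1=1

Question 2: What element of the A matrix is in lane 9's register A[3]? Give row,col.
L=9→G=9>>2=2, T=9&3=1
[3]→row 2+8=10  col 1·2+1=3

10,3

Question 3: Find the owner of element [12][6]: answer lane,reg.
19,2

r: 12->gid=4,r8=1  c: 6->tid=3,i&1=0
L=4*4+3=19  i=1*2+0=2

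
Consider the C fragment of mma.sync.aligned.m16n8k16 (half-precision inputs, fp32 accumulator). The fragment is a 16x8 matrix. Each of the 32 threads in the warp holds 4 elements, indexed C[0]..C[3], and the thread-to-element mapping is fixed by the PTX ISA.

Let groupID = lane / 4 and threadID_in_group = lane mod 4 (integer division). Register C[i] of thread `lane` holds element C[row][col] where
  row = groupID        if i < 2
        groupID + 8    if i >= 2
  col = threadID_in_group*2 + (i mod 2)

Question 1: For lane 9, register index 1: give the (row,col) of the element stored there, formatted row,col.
2,3

L=9->g=9>>2=2, t=9&3=1
[1]->row 2+0=2  col 1·2+1=3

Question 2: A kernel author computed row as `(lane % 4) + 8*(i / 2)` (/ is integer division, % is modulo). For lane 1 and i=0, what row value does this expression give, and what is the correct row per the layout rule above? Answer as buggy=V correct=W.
buggy=1 correct=0

`(lane % 4) + 8*(i / 2)`[1,0]->1
1: gid=0,tid=1
[0] (0+0,1*2+0) = (0,2)
row: 1 vs 0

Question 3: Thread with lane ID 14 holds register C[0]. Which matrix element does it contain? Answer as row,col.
3,4

14: grp=3,tig=2
[0] (3+0,2*2+0) = (3,4)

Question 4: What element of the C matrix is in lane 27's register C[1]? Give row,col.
27: grp=6,tig=3
[1] (6+0,3*2+1) = (6,7)

6,7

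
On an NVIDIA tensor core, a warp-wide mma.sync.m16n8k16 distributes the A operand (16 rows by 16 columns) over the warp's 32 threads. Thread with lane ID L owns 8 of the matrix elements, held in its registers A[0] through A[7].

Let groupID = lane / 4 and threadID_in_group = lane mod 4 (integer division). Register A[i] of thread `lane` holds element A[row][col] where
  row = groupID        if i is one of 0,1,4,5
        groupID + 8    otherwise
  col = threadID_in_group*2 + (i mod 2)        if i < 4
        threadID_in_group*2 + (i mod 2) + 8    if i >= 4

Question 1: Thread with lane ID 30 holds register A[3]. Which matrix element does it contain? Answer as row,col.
15,5

lane 30: G=7 (30/4), T=2 (30%4)
i=3: r=7+8=15, c=2*2+1+0=5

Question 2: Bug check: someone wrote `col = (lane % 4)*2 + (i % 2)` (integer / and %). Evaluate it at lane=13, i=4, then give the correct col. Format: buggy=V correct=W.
`(lane % 4)*2 + (i % 2)`[13,4]->2
L=13->g=13>>2=3, t=13&3=1
[4]->row 3+0=3  col 1·2+0+8=10
col: 2 vs 10

buggy=2 correct=10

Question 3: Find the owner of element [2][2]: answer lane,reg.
r=2→G=2,rhi=0  c=2→chi=0,T=1,p=0
L=2*4+1=9  i=0*4+0*2+0=0

9,0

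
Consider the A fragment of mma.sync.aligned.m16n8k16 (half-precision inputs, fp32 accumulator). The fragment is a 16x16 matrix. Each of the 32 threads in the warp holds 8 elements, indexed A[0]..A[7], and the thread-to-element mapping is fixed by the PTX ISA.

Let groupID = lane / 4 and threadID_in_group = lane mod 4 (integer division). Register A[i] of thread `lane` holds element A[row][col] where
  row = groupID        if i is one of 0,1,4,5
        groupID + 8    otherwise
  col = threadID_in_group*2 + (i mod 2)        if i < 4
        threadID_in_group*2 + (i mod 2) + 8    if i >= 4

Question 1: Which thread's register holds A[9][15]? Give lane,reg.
r=9→G=1,rhi=1  c=15→chi=1,T=3,p=1
L=1*4+3=7  i=1*4+1*2+1=7

7,7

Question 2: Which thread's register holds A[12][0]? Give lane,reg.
16,2

r: 12->gid=4,r8=1  c: 0->c8=0,tid=0,i&1=0
L=4*4+0=16  i=0*4+1*2+0=2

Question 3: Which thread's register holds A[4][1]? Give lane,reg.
r=4⇒gr=4,Rb=0  c=1⇒Cb=0,th=0,odd=1
L=4*4+0=16  i=0*4+0*2+1=1

16,1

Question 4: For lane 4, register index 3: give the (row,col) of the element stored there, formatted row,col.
9,1

4: gr=1,th=0
[3] (1+8,0*2+1+0) = (9,1)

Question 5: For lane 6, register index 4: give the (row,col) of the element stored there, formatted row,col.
1,12

6: G=1,T=2
[4] (1+0,2*2+0+8) = (1,12)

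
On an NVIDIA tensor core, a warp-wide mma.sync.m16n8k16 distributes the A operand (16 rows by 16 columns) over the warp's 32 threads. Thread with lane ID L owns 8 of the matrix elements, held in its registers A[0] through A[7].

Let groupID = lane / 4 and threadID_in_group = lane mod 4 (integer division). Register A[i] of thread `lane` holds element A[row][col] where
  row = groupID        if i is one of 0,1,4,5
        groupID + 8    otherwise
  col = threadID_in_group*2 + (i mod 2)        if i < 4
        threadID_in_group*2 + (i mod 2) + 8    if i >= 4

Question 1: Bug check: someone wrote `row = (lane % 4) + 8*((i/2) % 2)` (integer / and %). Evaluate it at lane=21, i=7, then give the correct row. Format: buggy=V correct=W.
buggy=9 correct=13

`(lane % 4) + 8*((i/2) % 2)`[21,7]⇒9
lane 21: gr=5 (21/4), th=1 (21%4)
i=7: r=5+8=13, c=1*2+1+8=11
row: 9 vs 13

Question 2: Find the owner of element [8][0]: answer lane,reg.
r=8⇒gr=0,Rb=1  c=0⇒Cb=0,th=0,odd=0
L=0*4+0=0  i=0*4+1*2+0=2

0,2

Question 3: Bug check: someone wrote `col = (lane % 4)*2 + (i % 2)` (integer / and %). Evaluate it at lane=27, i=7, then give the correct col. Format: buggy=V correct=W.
buggy=7 correct=15

`(lane % 4)*2 + (i % 2)`[27,7]->7
27: g=6,t=3
[7] (6+8,3*2+1+8) = (14,15)
col: 7 vs 15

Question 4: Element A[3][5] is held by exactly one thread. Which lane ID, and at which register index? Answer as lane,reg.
14,1

r: 3->gid=3,r8=0  c: 5->c8=0,tid=2,i&1=1
L=3*4+2=14  i=0*4+0*2+1=1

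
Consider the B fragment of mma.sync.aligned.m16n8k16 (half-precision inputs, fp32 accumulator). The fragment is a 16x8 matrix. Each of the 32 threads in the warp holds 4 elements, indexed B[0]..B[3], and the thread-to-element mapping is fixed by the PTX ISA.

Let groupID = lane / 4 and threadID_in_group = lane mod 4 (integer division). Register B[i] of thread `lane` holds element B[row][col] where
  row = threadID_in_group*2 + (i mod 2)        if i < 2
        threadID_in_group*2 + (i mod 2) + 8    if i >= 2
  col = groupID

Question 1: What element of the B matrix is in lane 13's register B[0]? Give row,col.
2,3

13: g=3,t=1
[0] (1*2+0+0,3) = (2,3)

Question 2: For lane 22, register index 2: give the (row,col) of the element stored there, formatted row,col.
lane 22: gr=5 (22/4), th=2 (22%4)
i=2: r=2*2+0+8=12, c=gr=5

12,5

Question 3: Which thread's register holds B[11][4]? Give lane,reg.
c=4->g=4  r=11->rb=1,t=1,b0=1
L=4*4+1=17  i=1*2+1=3

17,3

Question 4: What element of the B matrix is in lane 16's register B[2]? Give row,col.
lane 16⇒16/4=4, 16 mod 4=0
i=2  r:2·0+0+8⇒8  c:4

8,4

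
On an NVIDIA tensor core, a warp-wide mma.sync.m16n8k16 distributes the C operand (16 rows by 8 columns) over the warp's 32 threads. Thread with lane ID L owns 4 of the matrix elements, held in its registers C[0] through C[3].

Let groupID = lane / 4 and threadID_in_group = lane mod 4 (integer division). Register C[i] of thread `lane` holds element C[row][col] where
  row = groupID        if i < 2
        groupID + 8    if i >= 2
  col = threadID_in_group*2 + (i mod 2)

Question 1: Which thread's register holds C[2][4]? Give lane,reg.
10,0

r: 2->gid=2,r8=0  c: 4->tid=2,i&1=0
L=2*4+2=10  i=0*2+0=0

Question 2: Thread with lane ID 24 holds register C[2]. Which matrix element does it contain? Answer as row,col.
14,0

lane 24->24/4=6, 24 mod 4=0
i=2  r:6+8->14  c:2·0+0->0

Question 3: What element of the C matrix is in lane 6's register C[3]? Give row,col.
L=6=>grp=6>>2=1, tig=6&3=2
[3]=>row 1+8=9  col 2·2+1=5

9,5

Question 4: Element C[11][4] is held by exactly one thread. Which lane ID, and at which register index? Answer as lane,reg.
14,2

r=11⇒gr=3,Rb=1  c=4⇒th=2,odd=0
L=3*4+2=14  i=1*2+0=2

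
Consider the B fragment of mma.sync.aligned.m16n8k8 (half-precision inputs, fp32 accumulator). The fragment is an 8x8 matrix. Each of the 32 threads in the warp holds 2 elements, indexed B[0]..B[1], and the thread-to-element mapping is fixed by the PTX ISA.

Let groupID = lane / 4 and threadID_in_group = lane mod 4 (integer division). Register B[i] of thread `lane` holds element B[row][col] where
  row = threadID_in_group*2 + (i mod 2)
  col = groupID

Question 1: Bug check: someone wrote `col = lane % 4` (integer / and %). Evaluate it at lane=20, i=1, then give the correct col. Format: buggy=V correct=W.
buggy=0 correct=5

`lane % 4`[20,1]⇒0
lane 20: gr=5 (20/4), th=0 (20%4)
i=1: r=0*2+1=1, c=gr=5
col: 0 vs 5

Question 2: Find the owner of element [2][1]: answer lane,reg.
5,0

c=1->g=1  r=2->t=1,b0=0
L=1*4+1=5  i=0=0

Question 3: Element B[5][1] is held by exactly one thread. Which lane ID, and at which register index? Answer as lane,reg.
c: 1->gid=1  r: 5->tid=2,i&1=1
L=1*4+2=6  i=1=1

6,1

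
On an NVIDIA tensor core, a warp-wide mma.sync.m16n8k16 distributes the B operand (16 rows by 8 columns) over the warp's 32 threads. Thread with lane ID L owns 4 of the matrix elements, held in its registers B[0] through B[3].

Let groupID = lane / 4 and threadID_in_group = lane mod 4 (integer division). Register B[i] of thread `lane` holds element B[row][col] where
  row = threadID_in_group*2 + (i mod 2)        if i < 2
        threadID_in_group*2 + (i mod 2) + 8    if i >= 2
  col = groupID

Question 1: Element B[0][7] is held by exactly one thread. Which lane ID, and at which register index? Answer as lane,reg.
28,0

c:7=>grp=7  r:0=>rB=0,tig=0,lo=0
L=7*4+0=28  i=0*2+0=0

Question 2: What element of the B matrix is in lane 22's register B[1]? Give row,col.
5,5

lane 22→22/4=5, 22 mod 4=2
i=1  r:2·2+1+0→5  c:5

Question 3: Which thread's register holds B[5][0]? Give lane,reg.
2,1

c=0->g=0  r=5->rb=0,t=2,b0=1
L=0*4+2=2  i=0*2+1=1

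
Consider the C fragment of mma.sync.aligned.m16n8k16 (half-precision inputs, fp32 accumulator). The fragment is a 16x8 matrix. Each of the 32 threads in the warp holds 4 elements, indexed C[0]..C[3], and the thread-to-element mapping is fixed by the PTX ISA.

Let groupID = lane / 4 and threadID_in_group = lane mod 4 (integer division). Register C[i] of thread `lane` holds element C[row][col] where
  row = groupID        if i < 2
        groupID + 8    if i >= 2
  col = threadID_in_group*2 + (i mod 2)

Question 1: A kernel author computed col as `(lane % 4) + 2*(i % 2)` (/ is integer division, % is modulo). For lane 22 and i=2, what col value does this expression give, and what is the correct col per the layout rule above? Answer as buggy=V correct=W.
buggy=2 correct=4

`(lane % 4) + 2*(i % 2)`[22,2]⇒2
lane 22⇒22/4=5, 22 mod 4=2
i=2  r:5+8⇒13  c:2·2+0⇒4
col: 2 vs 4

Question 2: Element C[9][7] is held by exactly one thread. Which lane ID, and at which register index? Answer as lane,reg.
7,3

r:9=>grp=1,rB=1  c:7=>tig=3,lo=1
L=1*4+3=7  i=1*2+1=3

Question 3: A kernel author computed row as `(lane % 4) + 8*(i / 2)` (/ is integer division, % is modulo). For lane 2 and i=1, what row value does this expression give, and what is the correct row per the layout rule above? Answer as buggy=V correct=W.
`(lane % 4) + 8*(i / 2)`[2,1]->2
lane 2->2/4=0, 2 mod 4=2
i=1  r:0+0->0  c:2·2+1->5
row: 2 vs 0

buggy=2 correct=0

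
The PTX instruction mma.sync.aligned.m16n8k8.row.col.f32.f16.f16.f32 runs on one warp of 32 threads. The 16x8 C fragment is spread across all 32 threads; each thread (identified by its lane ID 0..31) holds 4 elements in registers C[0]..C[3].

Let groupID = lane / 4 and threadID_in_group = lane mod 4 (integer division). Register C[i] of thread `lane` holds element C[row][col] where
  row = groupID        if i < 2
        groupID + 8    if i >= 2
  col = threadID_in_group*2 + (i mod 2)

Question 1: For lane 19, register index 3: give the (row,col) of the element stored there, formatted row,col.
12,7

lane 19: g=4 (19/4), t=3 (19%4)
i=3: r=4+8=12, c=3*2+1=7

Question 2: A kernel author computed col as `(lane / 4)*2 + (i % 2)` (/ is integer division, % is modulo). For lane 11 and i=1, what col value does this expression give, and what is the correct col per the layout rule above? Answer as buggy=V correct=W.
`(lane / 4)*2 + (i % 2)`[11,1]->5
L=11->gid=11>>2=2, tid=11&3=3
[1]->row 2+0=2  col 3·2+1=7
col: 5 vs 7

buggy=5 correct=7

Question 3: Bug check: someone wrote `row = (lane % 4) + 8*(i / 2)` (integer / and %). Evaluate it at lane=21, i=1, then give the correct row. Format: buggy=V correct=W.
`(lane % 4) + 8*(i / 2)`[21,1]→1
L=21→G=21>>2=5, T=21&3=1
[1]→row 5+0=5  col 1·2+1=3
row: 1 vs 5

buggy=1 correct=5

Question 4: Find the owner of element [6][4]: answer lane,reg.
26,0

r: 6->gid=6,r8=0  c: 4->tid=2,i&1=0
L=6*4+2=26  i=0*2+0=0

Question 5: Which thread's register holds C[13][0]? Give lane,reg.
r: 13->gid=5,r8=1  c: 0->tid=0,i&1=0
L=5*4+0=20  i=1*2+0=2

20,2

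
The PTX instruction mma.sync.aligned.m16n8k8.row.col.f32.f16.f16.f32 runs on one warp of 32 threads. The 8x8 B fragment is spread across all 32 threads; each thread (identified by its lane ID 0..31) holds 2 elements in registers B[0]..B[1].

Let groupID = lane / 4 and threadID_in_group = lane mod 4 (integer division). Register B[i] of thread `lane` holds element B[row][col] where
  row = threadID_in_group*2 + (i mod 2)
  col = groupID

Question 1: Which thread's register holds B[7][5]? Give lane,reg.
c=5⇒gr=5  r=7⇒th=3,odd=1
L=5*4+3=23  i=1=1

23,1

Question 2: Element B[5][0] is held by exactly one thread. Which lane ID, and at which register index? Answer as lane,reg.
c: 0->gid=0  r: 5->tid=2,i&1=1
L=0*4+2=2  i=1=1

2,1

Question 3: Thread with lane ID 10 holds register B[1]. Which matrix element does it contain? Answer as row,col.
5,2

lane 10->10/4=2, 10 mod 4=2
i=1  r:2·2+1->5  c:2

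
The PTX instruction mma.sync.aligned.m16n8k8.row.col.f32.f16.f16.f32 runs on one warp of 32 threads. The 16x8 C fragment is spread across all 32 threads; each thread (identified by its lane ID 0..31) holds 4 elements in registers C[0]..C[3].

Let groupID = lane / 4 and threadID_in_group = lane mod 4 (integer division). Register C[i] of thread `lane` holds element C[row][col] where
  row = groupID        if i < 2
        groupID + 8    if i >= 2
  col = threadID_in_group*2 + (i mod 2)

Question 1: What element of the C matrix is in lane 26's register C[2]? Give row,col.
lane 26: grp=6 (26/4), tig=2 (26%4)
i=2: r=6+8=14, c=2*2+0=4

14,4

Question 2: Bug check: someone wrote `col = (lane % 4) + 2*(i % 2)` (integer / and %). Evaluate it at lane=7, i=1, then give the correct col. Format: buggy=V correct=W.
`(lane % 4) + 2*(i % 2)`[7,1]->5
lane 7: gid=1 (7/4), tid=3 (7%4)
i=1: r=1+0=1, c=3*2+1=7
col: 5 vs 7

buggy=5 correct=7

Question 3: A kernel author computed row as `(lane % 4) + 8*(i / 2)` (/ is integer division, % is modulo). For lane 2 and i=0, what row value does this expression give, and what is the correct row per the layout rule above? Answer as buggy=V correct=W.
buggy=2 correct=0

`(lane % 4) + 8*(i / 2)`[2,0]->2
2: gid=0,tid=2
[0] (0+0,2*2+0) = (0,4)
row: 2 vs 0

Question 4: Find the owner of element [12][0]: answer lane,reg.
16,2

r=12→G=4,rhi=1  c=0→T=0,p=0
L=4*4+0=16  i=1*2+0=2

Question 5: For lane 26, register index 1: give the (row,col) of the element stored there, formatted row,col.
L=26->g=26>>2=6, t=26&3=2
[1]->row 6+0=6  col 2·2+1=5

6,5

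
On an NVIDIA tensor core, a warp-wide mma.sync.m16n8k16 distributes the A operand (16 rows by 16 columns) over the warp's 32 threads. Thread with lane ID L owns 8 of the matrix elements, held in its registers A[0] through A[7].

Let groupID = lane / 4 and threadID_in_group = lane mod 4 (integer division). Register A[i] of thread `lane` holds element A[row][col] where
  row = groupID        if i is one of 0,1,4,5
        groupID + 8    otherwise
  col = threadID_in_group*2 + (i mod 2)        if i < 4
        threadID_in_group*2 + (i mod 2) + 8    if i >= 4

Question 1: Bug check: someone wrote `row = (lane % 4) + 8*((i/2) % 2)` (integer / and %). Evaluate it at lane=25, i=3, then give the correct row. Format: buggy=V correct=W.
buggy=9 correct=14

`(lane % 4) + 8*((i/2) % 2)`[25,3]->9
lane 25->25/4=6, 25 mod 4=1
i=3  r:6+8->14  c:2·1+1+0->3
row: 9 vs 14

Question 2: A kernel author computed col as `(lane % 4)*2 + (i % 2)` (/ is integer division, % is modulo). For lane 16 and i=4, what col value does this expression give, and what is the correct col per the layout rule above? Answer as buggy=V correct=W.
`(lane % 4)*2 + (i % 2)`[16,4]->0
16: g=4,t=0
[4] (4+0,0*2+0+8) = (4,8)
col: 0 vs 8

buggy=0 correct=8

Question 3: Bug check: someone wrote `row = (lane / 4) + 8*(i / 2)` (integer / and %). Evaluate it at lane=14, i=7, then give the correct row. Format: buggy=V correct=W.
`(lane / 4) + 8*(i / 2)`[14,7]->27
lane 14: g=3 (14/4), t=2 (14%4)
i=7: r=3+8=11, c=2*2+1+8=13
row: 27 vs 11

buggy=27 correct=11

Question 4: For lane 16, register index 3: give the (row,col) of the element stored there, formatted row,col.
12,1

lane 16=>16/4=4, 16 mod 4=0
i=3  r:4+8=>12  c:2·0+1+0=>1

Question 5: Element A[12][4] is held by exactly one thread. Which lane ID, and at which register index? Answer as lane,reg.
r: 12->gid=4,r8=1  c: 4->c8=0,tid=2,i&1=0
L=4*4+2=18  i=0*4+1*2+0=2

18,2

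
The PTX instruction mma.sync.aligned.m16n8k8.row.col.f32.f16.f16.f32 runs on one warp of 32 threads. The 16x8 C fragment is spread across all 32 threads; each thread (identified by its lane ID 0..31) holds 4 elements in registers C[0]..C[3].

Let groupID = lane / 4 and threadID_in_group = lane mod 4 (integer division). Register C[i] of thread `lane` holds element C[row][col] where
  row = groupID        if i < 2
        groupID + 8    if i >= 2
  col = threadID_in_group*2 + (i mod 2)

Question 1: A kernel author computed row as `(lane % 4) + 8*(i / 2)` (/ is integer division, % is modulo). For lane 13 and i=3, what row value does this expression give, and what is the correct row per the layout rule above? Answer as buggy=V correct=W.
`(lane % 4) + 8*(i / 2)`[13,3]→9
lane 13: G=3 (13/4), T=1 (13%4)
i=3: r=3+8=11, c=1*2+1=3
row: 9 vs 11

buggy=9 correct=11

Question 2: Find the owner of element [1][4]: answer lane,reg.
r=1→G=1,rhi=0  c=4→T=2,p=0
L=1*4+2=6  i=0*2+0=0

6,0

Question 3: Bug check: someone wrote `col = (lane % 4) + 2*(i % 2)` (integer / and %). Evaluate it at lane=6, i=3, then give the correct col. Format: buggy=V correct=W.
`(lane % 4) + 2*(i % 2)`[6,3]->4
lane 6->6/4=1, 6 mod 4=2
i=3  r:1+8->9  c:2·2+1->5
col: 4 vs 5

buggy=4 correct=5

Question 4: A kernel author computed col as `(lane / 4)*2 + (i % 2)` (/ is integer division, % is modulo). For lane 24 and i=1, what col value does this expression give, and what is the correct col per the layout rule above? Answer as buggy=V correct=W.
`(lane / 4)*2 + (i % 2)`[24,1]→13
lane 24→24/4=6, 24 mod 4=0
i=1  r:6+0→6  c:2·0+1→1
col: 13 vs 1

buggy=13 correct=1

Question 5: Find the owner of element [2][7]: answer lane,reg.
r=2→G=2,rhi=0  c=7→T=3,p=1
L=2*4+3=11  i=0*2+1=1

11,1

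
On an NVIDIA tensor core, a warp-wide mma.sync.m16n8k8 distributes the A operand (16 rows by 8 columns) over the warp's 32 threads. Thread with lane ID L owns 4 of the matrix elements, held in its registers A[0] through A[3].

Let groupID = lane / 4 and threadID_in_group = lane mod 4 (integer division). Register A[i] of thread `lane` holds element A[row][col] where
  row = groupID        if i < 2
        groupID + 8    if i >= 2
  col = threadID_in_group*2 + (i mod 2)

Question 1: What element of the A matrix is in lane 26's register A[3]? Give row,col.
14,5

L=26->gid=26>>2=6, tid=26&3=2
[3]->row 6+8=14  col 2·2+1=5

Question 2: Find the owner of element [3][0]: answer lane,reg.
12,0

r=3→G=3,rhi=0  c=0→T=0,p=0
L=3*4+0=12  i=0*2+0=0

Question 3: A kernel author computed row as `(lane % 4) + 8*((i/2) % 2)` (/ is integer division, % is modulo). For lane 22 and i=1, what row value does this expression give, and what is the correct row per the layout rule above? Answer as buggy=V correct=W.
`(lane % 4) + 8*((i/2) % 2)`[22,1]->2
L=22->gid=22>>2=5, tid=22&3=2
[1]->row 5+0=5  col 2·2+1=5
row: 2 vs 5

buggy=2 correct=5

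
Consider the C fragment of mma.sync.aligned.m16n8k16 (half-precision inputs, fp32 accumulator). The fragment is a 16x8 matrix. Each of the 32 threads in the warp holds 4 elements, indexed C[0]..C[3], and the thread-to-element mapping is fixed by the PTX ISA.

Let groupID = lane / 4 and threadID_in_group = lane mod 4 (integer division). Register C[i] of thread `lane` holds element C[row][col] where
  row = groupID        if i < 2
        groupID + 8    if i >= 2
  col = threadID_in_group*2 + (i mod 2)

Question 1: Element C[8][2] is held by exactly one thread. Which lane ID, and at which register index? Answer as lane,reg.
1,2

r: 8->gid=0,r8=1  c: 2->tid=1,i&1=0
L=0*4+1=1  i=1*2+0=2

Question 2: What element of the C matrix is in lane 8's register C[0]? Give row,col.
lane 8: gr=2 (8/4), th=0 (8%4)
i=0: r=2+0=2, c=0*2+0=0

2,0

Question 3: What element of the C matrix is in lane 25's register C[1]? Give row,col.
6,3

L=25->g=25>>2=6, t=25&3=1
[1]->row 6+0=6  col 1·2+1=3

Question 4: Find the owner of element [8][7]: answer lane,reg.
3,3

r=8→G=0,rhi=1  c=7→T=3,p=1
L=0*4+3=3  i=1*2+1=3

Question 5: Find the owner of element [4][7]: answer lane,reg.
19,1

r=4⇒gr=4,Rb=0  c=7⇒th=3,odd=1
L=4*4+3=19  i=0*2+1=1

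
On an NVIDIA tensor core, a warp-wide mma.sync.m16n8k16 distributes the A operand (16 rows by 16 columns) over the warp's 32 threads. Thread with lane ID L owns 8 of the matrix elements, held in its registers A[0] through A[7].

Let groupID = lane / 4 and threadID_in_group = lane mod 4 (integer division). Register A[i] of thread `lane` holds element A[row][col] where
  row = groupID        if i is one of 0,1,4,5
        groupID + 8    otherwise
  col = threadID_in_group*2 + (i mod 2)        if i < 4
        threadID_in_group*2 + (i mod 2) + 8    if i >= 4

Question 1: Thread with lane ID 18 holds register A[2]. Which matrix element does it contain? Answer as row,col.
12,4

18: G=4,T=2
[2] (4+8,2*2+0+0) = (12,4)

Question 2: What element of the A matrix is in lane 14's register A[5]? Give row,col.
3,13

lane 14: grp=3 (14/4), tig=2 (14%4)
i=5: r=3+0=3, c=2*2+1+8=13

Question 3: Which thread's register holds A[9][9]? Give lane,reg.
4,7

r: 9->gid=1,r8=1  c: 9->c8=1,tid=0,i&1=1
L=1*4+0=4  i=1*4+1*2+1=7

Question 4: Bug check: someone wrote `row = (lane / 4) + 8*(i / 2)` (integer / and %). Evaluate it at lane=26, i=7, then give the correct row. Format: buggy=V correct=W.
`(lane / 4) + 8*(i / 2)`[26,7]→30
26: G=6,T=2
[7] (6+8,2*2+1+8) = (14,13)
row: 30 vs 14

buggy=30 correct=14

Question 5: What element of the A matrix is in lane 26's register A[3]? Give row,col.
26: gid=6,tid=2
[3] (6+8,2*2+1+0) = (14,5)

14,5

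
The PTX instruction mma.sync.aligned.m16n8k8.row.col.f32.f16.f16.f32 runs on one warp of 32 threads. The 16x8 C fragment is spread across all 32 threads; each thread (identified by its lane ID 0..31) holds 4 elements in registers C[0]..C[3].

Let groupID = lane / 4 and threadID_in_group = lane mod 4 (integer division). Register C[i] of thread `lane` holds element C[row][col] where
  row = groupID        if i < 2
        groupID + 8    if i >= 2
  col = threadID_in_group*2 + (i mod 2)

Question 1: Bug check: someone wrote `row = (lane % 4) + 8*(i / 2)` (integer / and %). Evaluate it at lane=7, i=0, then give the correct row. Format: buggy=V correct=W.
`(lane % 4) + 8*(i / 2)`[7,0]→3
lane 7: G=1 (7/4), T=3 (7%4)
i=0: r=1+0=1, c=3*2+0=6
row: 3 vs 1

buggy=3 correct=1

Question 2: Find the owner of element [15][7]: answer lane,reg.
31,3

r=15->g=7,rb=1  c=7->t=3,b0=1
L=7*4+3=31  i=1*2+1=3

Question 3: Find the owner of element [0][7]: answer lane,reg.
r: 0->gid=0,r8=0  c: 7->tid=3,i&1=1
L=0*4+3=3  i=0*2+1=1

3,1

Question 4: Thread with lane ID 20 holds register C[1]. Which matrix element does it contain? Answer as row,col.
5,1

L=20->gid=20>>2=5, tid=20&3=0
[1]->row 5+0=5  col 0·2+1=1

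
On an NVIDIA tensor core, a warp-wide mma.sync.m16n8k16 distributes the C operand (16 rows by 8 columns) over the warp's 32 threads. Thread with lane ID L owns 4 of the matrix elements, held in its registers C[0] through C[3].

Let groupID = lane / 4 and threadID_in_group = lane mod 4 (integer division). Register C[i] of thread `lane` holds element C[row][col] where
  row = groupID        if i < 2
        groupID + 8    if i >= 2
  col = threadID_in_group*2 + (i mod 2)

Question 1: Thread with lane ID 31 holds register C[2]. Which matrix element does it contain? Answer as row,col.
15,6

lane 31=>31/4=7, 31 mod 4=3
i=2  r:7+8=>15  c:2·3+0=>6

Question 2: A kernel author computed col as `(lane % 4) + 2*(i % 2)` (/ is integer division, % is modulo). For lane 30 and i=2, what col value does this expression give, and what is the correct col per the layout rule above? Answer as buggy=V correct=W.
buggy=2 correct=4

`(lane % 4) + 2*(i % 2)`[30,2]→2
lane 30: G=7 (30/4), T=2 (30%4)
i=2: r=7+8=15, c=2*2+0=4
col: 2 vs 4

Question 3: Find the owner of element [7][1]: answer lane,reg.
28,1

r=7⇒gr=7,Rb=0  c=1⇒th=0,odd=1
L=7*4+0=28  i=0*2+1=1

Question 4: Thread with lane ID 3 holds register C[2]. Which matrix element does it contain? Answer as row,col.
lane 3: gid=0 (3/4), tid=3 (3%4)
i=2: r=0+8=8, c=3*2+0=6

8,6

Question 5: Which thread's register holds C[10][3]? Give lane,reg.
r:10=>grp=2,rB=1  c:3=>tig=1,lo=1
L=2*4+1=9  i=1*2+1=3

9,3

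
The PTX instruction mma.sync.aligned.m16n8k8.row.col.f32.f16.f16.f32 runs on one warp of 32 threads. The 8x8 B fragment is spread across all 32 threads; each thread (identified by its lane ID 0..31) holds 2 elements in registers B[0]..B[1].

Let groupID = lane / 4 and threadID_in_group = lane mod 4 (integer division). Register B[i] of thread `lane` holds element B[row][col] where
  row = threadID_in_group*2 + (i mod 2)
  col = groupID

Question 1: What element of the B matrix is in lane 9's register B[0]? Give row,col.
2,2

lane 9: G=2 (9/4), T=1 (9%4)
i=0: r=1*2+0=2, c=G=2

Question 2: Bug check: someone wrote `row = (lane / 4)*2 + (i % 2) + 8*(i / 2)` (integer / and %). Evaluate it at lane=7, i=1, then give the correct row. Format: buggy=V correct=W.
`(lane / 4)*2 + (i % 2) + 8*(i / 2)`[7,1]->3
7: g=1,t=3
[1] (3*2+1,1) = (7,1)
row: 3 vs 7

buggy=3 correct=7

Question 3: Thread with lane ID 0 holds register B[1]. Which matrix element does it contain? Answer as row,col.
1,0

L=0=>grp=0>>2=0, tig=0&3=0
[1]=>row 0·2+1=1  col grp=0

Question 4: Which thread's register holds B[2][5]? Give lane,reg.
21,0

c=5->g=5  r=2->t=1,b0=0
L=5*4+1=21  i=0=0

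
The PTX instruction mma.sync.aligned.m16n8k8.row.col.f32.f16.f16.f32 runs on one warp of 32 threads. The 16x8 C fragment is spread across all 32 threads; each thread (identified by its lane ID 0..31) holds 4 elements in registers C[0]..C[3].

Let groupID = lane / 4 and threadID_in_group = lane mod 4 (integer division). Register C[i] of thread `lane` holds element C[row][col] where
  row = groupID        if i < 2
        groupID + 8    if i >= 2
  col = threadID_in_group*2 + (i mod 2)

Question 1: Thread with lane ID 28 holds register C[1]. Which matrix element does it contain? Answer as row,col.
7,1

28: gid=7,tid=0
[1] (7+0,0*2+1) = (7,1)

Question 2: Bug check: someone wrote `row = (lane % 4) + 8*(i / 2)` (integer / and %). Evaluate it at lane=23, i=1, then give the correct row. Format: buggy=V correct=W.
buggy=3 correct=5

`(lane % 4) + 8*(i / 2)`[23,1]→3
23: G=5,T=3
[1] (5+0,3*2+1) = (5,7)
row: 3 vs 5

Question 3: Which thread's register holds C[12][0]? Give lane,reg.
r=12→G=4,rhi=1  c=0→T=0,p=0
L=4*4+0=16  i=1*2+0=2

16,2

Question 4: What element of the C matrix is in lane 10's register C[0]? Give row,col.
10: grp=2,tig=2
[0] (2+0,2*2+0) = (2,4)

2,4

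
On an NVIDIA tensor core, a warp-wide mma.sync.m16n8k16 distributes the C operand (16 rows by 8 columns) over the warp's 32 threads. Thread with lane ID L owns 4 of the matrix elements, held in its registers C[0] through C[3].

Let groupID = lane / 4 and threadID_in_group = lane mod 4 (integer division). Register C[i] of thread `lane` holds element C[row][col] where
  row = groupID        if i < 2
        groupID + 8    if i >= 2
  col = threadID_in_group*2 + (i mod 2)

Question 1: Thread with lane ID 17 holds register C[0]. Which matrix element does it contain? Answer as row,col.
4,2

L=17->gid=17>>2=4, tid=17&3=1
[0]->row 4+0=4  col 1·2+0=2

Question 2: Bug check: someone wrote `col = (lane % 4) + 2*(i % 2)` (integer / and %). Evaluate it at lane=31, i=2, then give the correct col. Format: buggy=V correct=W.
`(lane % 4) + 2*(i % 2)`[31,2]=>3
lane 31=>31/4=7, 31 mod 4=3
i=2  r:7+8=>15  c:2·3+0=>6
col: 3 vs 6

buggy=3 correct=6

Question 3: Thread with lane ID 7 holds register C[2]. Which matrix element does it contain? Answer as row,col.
7: gr=1,th=3
[2] (1+8,3*2+0) = (9,6)

9,6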